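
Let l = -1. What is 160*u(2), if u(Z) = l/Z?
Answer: -80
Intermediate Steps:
u(Z) = -1/Z
160*u(2) = 160*(-1/2) = 160*(-1*½) = 160*(-½) = -80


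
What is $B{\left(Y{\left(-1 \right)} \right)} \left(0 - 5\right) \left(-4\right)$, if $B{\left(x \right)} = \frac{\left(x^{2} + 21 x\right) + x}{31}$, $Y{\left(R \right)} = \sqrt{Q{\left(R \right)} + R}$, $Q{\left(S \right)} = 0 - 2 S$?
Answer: $\frac{460}{31} \approx 14.839$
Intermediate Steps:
$Q{\left(S \right)} = - 2 S$
$Y{\left(R \right)} = \sqrt{- R}$ ($Y{\left(R \right)} = \sqrt{- 2 R + R} = \sqrt{- R}$)
$B{\left(x \right)} = \frac{x^{2}}{31} + \frac{22 x}{31}$ ($B{\left(x \right)} = \left(x^{2} + 22 x\right) \frac{1}{31} = \frac{x^{2}}{31} + \frac{22 x}{31}$)
$B{\left(Y{\left(-1 \right)} \right)} \left(0 - 5\right) \left(-4\right) = \frac{\sqrt{\left(-1\right) \left(-1\right)} \left(22 + \sqrt{\left(-1\right) \left(-1\right)}\right)}{31} \left(0 - 5\right) \left(-4\right) = \frac{\sqrt{1} \left(22 + \sqrt{1}\right)}{31} \left(\left(-5\right) \left(-4\right)\right) = \frac{1}{31} \cdot 1 \left(22 + 1\right) 20 = \frac{1}{31} \cdot 1 \cdot 23 \cdot 20 = \frac{23}{31} \cdot 20 = \frac{460}{31}$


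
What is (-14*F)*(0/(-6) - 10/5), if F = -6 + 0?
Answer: -168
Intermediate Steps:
F = -6
(-14*F)*(0/(-6) - 10/5) = (-14*(-6))*(0/(-6) - 10/5) = 84*(0*(-⅙) - 10*⅕) = 84*(0 - 2) = 84*(-2) = -168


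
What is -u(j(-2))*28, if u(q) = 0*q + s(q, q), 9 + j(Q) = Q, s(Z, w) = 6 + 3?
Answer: -252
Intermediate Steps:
s(Z, w) = 9
j(Q) = -9 + Q
u(q) = 9 (u(q) = 0*q + 9 = 0 + 9 = 9)
-u(j(-2))*28 = -1*9*28 = -9*28 = -252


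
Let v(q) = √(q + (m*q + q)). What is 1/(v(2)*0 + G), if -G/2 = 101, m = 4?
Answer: -1/202 ≈ -0.0049505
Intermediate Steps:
v(q) = √6*√q (v(q) = √(q + (4*q + q)) = √(q + 5*q) = √(6*q) = √6*√q)
G = -202 (G = -2*101 = -202)
1/(v(2)*0 + G) = 1/((√6*√2)*0 - 202) = 1/((2*√3)*0 - 202) = 1/(0 - 202) = 1/(-202) = -1/202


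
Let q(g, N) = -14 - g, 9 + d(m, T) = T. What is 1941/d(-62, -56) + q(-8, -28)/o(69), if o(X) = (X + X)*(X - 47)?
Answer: -982211/32890 ≈ -29.864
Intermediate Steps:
d(m, T) = -9 + T
o(X) = 2*X*(-47 + X) (o(X) = (2*X)*(-47 + X) = 2*X*(-47 + X))
1941/d(-62, -56) + q(-8, -28)/o(69) = 1941/(-9 - 56) + (-14 - 1*(-8))/((2*69*(-47 + 69))) = 1941/(-65) + (-14 + 8)/((2*69*22)) = 1941*(-1/65) - 6/3036 = -1941/65 - 6*1/3036 = -1941/65 - 1/506 = -982211/32890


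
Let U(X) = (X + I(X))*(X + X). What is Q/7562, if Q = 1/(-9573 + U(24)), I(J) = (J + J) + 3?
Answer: -1/45167826 ≈ -2.2140e-8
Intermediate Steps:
I(J) = 3 + 2*J (I(J) = 2*J + 3 = 3 + 2*J)
U(X) = 2*X*(3 + 3*X) (U(X) = (X + (3 + 2*X))*(X + X) = (3 + 3*X)*(2*X) = 2*X*(3 + 3*X))
Q = -1/5973 (Q = 1/(-9573 + 6*24*(1 + 24)) = 1/(-9573 + 6*24*25) = 1/(-9573 + 3600) = 1/(-5973) = -1/5973 ≈ -0.00016742)
Q/7562 = -1/5973/7562 = -1/5973*1/7562 = -1/45167826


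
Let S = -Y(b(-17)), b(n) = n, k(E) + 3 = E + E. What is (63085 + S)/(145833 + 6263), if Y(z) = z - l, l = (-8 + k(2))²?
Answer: 63151/152096 ≈ 0.41521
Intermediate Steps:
k(E) = -3 + 2*E (k(E) = -3 + (E + E) = -3 + 2*E)
l = 49 (l = (-8 + (-3 + 2*2))² = (-8 + (-3 + 4))² = (-8 + 1)² = (-7)² = 49)
Y(z) = -49 + z (Y(z) = z - 1*49 = z - 49 = -49 + z)
S = 66 (S = -(-49 - 17) = -1*(-66) = 66)
(63085 + S)/(145833 + 6263) = (63085 + 66)/(145833 + 6263) = 63151/152096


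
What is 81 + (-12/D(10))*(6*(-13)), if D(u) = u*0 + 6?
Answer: 237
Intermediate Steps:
D(u) = 6 (D(u) = 0 + 6 = 6)
81 + (-12/D(10))*(6*(-13)) = 81 + (-12/6)*(6*(-13)) = 81 - 12*⅙*(-78) = 81 - 2*(-78) = 81 + 156 = 237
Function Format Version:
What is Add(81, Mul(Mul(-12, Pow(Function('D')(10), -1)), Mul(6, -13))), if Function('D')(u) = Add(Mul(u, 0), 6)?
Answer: 237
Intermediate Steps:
Function('D')(u) = 6 (Function('D')(u) = Add(0, 6) = 6)
Add(81, Mul(Mul(-12, Pow(Function('D')(10), -1)), Mul(6, -13))) = Add(81, Mul(Mul(-12, Pow(6, -1)), Mul(6, -13))) = Add(81, Mul(Mul(-12, Rational(1, 6)), -78)) = Add(81, Mul(-2, -78)) = Add(81, 156) = 237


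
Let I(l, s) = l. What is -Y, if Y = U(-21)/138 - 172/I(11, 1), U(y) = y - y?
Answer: 172/11 ≈ 15.636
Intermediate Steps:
U(y) = 0
Y = -172/11 (Y = 0/138 - 172/11 = 0*(1/138) - 172*1/11 = 0 - 172/11 = -172/11 ≈ -15.636)
-Y = -1*(-172/11) = 172/11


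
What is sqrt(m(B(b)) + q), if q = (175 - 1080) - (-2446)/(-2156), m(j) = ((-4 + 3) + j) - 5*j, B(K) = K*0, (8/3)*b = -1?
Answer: I*sqrt(21513602)/154 ≈ 30.119*I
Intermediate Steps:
b = -3/8 (b = (3/8)*(-1) = -3/8 ≈ -0.37500)
B(K) = 0
m(j) = -1 - 4*j (m(j) = (-1 + j) - 5*j = -1 - 4*j)
q = -976813/1078 (q = -905 - (-2446)*(-1)/2156 = -905 - 1*1223/1078 = -905 - 1223/1078 = -976813/1078 ≈ -906.13)
sqrt(m(B(b)) + q) = sqrt((-1 - 4*0) - 976813/1078) = sqrt((-1 + 0) - 976813/1078) = sqrt(-1 - 976813/1078) = sqrt(-977891/1078) = I*sqrt(21513602)/154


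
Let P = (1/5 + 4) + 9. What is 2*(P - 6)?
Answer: 72/5 ≈ 14.400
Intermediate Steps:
P = 66/5 (P = (⅕ + 4) + 9 = 21/5 + 9 = 66/5 ≈ 13.200)
2*(P - 6) = 2*(66/5 - 6) = 2*(36/5) = 72/5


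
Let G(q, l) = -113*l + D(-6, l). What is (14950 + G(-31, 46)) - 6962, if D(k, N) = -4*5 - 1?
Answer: 2769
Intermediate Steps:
D(k, N) = -21 (D(k, N) = -20 - 1 = -21)
G(q, l) = -21 - 113*l (G(q, l) = -113*l - 21 = -21 - 113*l)
(14950 + G(-31, 46)) - 6962 = (14950 + (-21 - 113*46)) - 6962 = (14950 + (-21 - 5198)) - 6962 = (14950 - 5219) - 6962 = 9731 - 6962 = 2769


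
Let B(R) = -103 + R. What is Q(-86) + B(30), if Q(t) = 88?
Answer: 15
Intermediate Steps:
Q(-86) + B(30) = 88 + (-103 + 30) = 88 - 73 = 15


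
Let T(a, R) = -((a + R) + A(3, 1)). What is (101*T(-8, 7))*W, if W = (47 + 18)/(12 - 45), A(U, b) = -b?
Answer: -13130/33 ≈ -397.88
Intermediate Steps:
W = -65/33 (W = 65/(-33) = 65*(-1/33) = -65/33 ≈ -1.9697)
T(a, R) = 1 - R - a (T(a, R) = -((a + R) - 1*1) = -((R + a) - 1) = -(-1 + R + a) = 1 - R - a)
(101*T(-8, 7))*W = (101*(1 - 1*7 - 1*(-8)))*(-65/33) = (101*(1 - 7 + 8))*(-65/33) = (101*2)*(-65/33) = 202*(-65/33) = -13130/33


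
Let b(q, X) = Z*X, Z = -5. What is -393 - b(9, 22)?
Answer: -283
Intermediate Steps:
b(q, X) = -5*X
-393 - b(9, 22) = -393 - (-5)*22 = -393 - 1*(-110) = -393 + 110 = -283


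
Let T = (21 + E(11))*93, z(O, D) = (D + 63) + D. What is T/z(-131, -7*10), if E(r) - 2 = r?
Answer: -3162/77 ≈ -41.065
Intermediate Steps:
E(r) = 2 + r
z(O, D) = 63 + 2*D (z(O, D) = (63 + D) + D = 63 + 2*D)
T = 3162 (T = (21 + (2 + 11))*93 = (21 + 13)*93 = 34*93 = 3162)
T/z(-131, -7*10) = 3162/(63 + 2*(-7*10)) = 3162/(63 + 2*(-70)) = 3162/(63 - 140) = 3162/(-77) = 3162*(-1/77) = -3162/77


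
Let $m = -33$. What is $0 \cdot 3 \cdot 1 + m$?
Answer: $-33$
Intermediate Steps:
$0 \cdot 3 \cdot 1 + m = 0 \cdot 3 \cdot 1 - 33 = 0 \cdot 1 - 33 = 0 - 33 = -33$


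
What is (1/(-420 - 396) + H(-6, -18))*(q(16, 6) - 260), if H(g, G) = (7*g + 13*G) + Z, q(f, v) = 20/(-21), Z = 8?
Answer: 149801965/2142 ≈ 69936.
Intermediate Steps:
q(f, v) = -20/21 (q(f, v) = 20*(-1/21) = -20/21)
H(g, G) = 8 + 7*g + 13*G (H(g, G) = (7*g + 13*G) + 8 = 8 + 7*g + 13*G)
(1/(-420 - 396) + H(-6, -18))*(q(16, 6) - 260) = (1/(-420 - 396) + (8 + 7*(-6) + 13*(-18)))*(-20/21 - 260) = (1/(-816) + (8 - 42 - 234))*(-5480/21) = (-1/816 - 268)*(-5480/21) = -218689/816*(-5480/21) = 149801965/2142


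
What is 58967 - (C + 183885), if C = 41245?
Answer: -166163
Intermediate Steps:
58967 - (C + 183885) = 58967 - (41245 + 183885) = 58967 - 1*225130 = 58967 - 225130 = -166163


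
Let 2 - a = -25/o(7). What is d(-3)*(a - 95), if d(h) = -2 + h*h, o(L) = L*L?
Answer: -4532/7 ≈ -647.43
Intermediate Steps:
o(L) = L²
d(h) = -2 + h²
a = 123/49 (a = 2 - (-25)/(7²) = 2 - (-25)/49 = 2 - 1*(-25/49) = 2 + 25/49 = 123/49 ≈ 2.5102)
d(-3)*(a - 95) = (-2 + (-3)²)*(123/49 - 95) = (-2 + 9)*(-4532/49) = 7*(-4532/49) = -4532/7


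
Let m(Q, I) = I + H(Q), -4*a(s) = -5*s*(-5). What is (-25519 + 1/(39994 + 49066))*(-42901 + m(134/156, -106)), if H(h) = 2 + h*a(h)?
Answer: 475763427596838959/433472832 ≈ 1.0976e+9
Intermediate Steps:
a(s) = -25*s/4 (a(s) = -(-5*s)*(-5)/4 = -25*s/4)
H(h) = 2 - 25*h**2/4 (H(h) = 2 + h*(-25*h/4) = 2 - 25*h**2/4)
m(Q, I) = 2 + I - 25*Q**2/4 (m(Q, I) = I + (2 - 25*Q**2/4) = 2 + I - 25*Q**2/4)
(-25519 + 1/(39994 + 49066))*(-42901 + m(134/156, -106)) = (-25519 + 1/(39994 + 49066))*(-42901 + (2 - 106 - 25*(134/156)**2/4)) = (-25519 + 1/89060)*(-42901 + (2 - 106 - 25*(134*(1/156))**2/4)) = (-25519 + 1/89060)*(-42901 + (2 - 106 - 25*(67/78)**2/4)) = -2272722139*(-42901 + (2 - 106 - 25/4*4489/6084))/89060 = -2272722139*(-42901 + (2 - 106 - 112225/24336))/89060 = -2272722139*(-42901 - 2643169/24336)/89060 = -2272722139/89060*(-1046681905/24336) = 475763427596838959/433472832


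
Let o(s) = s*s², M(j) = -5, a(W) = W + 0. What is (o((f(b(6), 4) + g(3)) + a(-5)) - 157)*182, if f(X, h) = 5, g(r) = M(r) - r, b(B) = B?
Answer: -121758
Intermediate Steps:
a(W) = W
g(r) = -5 - r
o(s) = s³
(o((f(b(6), 4) + g(3)) + a(-5)) - 157)*182 = (((5 + (-5 - 1*3)) - 5)³ - 157)*182 = (((5 + (-5 - 3)) - 5)³ - 157)*182 = (((5 - 8) - 5)³ - 157)*182 = ((-3 - 5)³ - 157)*182 = ((-8)³ - 157)*182 = (-512 - 157)*182 = -669*182 = -121758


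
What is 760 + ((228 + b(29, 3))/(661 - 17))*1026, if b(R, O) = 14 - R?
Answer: 353989/322 ≈ 1099.3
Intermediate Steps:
760 + ((228 + b(29, 3))/(661 - 17))*1026 = 760 + ((228 + (14 - 1*29))/(661 - 17))*1026 = 760 + ((228 + (14 - 29))/644)*1026 = 760 + ((228 - 15)*(1/644))*1026 = 760 + (213*(1/644))*1026 = 760 + (213/644)*1026 = 760 + 109269/322 = 353989/322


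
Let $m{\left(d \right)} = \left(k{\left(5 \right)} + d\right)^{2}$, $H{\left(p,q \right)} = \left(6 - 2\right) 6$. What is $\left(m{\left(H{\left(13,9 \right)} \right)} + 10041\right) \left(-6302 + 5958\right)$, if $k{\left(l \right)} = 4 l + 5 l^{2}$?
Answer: $-13279088$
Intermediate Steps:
$H{\left(p,q \right)} = 24$ ($H{\left(p,q \right)} = 4 \cdot 6 = 24$)
$m{\left(d \right)} = \left(145 + d\right)^{2}$ ($m{\left(d \right)} = \left(5 \left(4 + 5 \cdot 5\right) + d\right)^{2} = \left(5 \left(4 + 25\right) + d\right)^{2} = \left(5 \cdot 29 + d\right)^{2} = \left(145 + d\right)^{2}$)
$\left(m{\left(H{\left(13,9 \right)} \right)} + 10041\right) \left(-6302 + 5958\right) = \left(\left(145 + 24\right)^{2} + 10041\right) \left(-6302 + 5958\right) = \left(169^{2} + 10041\right) \left(-344\right) = \left(28561 + 10041\right) \left(-344\right) = 38602 \left(-344\right) = -13279088$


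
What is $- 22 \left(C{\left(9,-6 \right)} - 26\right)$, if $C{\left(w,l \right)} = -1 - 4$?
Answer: $682$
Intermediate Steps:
$C{\left(w,l \right)} = -5$
$- 22 \left(C{\left(9,-6 \right)} - 26\right) = - 22 \left(-5 - 26\right) = \left(-22\right) \left(-31\right) = 682$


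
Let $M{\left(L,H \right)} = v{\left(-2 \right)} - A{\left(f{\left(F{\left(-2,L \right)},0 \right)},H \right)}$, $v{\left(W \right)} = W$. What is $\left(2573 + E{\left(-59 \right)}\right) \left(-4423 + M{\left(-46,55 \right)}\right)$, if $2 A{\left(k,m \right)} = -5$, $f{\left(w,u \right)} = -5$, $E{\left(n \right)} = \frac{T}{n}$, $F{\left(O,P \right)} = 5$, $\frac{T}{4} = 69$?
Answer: $- \frac{1340291695}{118} \approx -1.1358 \cdot 10^{7}$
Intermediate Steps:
$T = 276$ ($T = 4 \cdot 69 = 276$)
$E{\left(n \right)} = \frac{276}{n}$
$A{\left(k,m \right)} = - \frac{5}{2}$ ($A{\left(k,m \right)} = \frac{1}{2} \left(-5\right) = - \frac{5}{2}$)
$M{\left(L,H \right)} = \frac{1}{2}$ ($M{\left(L,H \right)} = -2 - - \frac{5}{2} = -2 + \frac{5}{2} = \frac{1}{2}$)
$\left(2573 + E{\left(-59 \right)}\right) \left(-4423 + M{\left(-46,55 \right)}\right) = \left(2573 + \frac{276}{-59}\right) \left(-4423 + \frac{1}{2}\right) = \left(2573 + 276 \left(- \frac{1}{59}\right)\right) \left(- \frac{8845}{2}\right) = \left(2573 - \frac{276}{59}\right) \left(- \frac{8845}{2}\right) = \frac{151531}{59} \left(- \frac{8845}{2}\right) = - \frac{1340291695}{118}$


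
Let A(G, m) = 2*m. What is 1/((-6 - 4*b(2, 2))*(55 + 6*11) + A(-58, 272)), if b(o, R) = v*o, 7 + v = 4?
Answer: 1/2722 ≈ 0.00036738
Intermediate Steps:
v = -3 (v = -7 + 4 = -3)
b(o, R) = -3*o
1/((-6 - 4*b(2, 2))*(55 + 6*11) + A(-58, 272)) = 1/((-6 - (-12)*2)*(55 + 6*11) + 2*272) = 1/((-6 - 4*(-6))*(55 + 66) + 544) = 1/((-6 + 24)*121 + 544) = 1/(18*121 + 544) = 1/(2178 + 544) = 1/2722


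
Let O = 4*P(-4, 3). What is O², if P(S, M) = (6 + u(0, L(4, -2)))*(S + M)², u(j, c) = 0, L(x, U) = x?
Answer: 576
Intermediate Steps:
P(S, M) = 6*(M + S)² (P(S, M) = (6 + 0)*(S + M)² = 6*(M + S)²)
O = 24 (O = 4*(6*(3 - 4)²) = 4*(6*(-1)²) = 4*(6*1) = 4*6 = 24)
O² = 24² = 576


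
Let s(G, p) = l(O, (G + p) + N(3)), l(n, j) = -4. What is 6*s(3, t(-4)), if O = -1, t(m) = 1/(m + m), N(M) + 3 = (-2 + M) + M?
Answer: -24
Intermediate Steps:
N(M) = -5 + 2*M (N(M) = -3 + ((-2 + M) + M) = -3 + (-2 + 2*M) = -5 + 2*M)
t(m) = 1/(2*m)
s(G, p) = -4
6*s(3, t(-4)) = 6*(-4) = -24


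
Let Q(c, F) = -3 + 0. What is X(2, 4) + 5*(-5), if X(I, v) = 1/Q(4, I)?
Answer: -76/3 ≈ -25.333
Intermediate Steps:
Q(c, F) = -3
X(I, v) = -⅓ (X(I, v) = 1/(-3) = -⅓)
X(2, 4) + 5*(-5) = -⅓ + 5*(-5) = -⅓ - 25 = -76/3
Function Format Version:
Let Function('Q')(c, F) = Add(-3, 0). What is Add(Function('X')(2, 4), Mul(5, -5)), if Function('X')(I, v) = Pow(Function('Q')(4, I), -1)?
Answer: Rational(-76, 3) ≈ -25.333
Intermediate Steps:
Function('Q')(c, F) = -3
Function('X')(I, v) = Rational(-1, 3) (Function('X')(I, v) = Pow(-3, -1) = Rational(-1, 3))
Add(Function('X')(2, 4), Mul(5, -5)) = Add(Rational(-1, 3), Mul(5, -5)) = Add(Rational(-1, 3), -25) = Rational(-76, 3)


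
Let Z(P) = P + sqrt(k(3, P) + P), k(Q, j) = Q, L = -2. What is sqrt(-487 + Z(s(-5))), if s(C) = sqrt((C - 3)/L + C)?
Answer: sqrt(-487 + I + sqrt(3 + I)) ≈ 0.0292 + 22.028*I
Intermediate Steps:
s(C) = sqrt(3/2 + C/2) (s(C) = sqrt((C - 3)/(-2) + C) = sqrt((-3 + C)*(-1/2) + C) = sqrt((3/2 - C/2) + C) = sqrt(3/2 + C/2))
Z(P) = P + sqrt(3 + P)
sqrt(-487 + Z(s(-5))) = sqrt(-487 + (sqrt(6 + 2*(-5))/2 + sqrt(3 + sqrt(6 + 2*(-5))/2))) = sqrt(-487 + (sqrt(6 - 10)/2 + sqrt(3 + sqrt(6 - 10)/2))) = sqrt(-487 + (sqrt(-4)/2 + sqrt(3 + sqrt(-4)/2))) = sqrt(-487 + ((2*I)/2 + sqrt(3 + (2*I)/2))) = sqrt(-487 + (I + sqrt(3 + I))) = sqrt(-487 + I + sqrt(3 + I))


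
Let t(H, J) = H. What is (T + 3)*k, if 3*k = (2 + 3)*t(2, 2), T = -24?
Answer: -70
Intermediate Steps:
k = 10/3 (k = ((2 + 3)*2)/3 = (5*2)/3 = (⅓)*10 = 10/3 ≈ 3.3333)
(T + 3)*k = (-24 + 3)*(10/3) = -21*10/3 = -70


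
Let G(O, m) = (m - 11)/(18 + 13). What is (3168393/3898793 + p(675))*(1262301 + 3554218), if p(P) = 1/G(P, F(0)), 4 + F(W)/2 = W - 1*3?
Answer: -200621300309402/97469825 ≈ -2.0583e+6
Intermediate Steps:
F(W) = -14 + 2*W (F(W) = -8 + 2*(W - 1*3) = -8 + 2*(W - 3) = -8 + 2*(-3 + W) = -8 + (-6 + 2*W) = -14 + 2*W)
G(O, m) = -11/31 + m/31 (G(O, m) = (-11 + m)/31 = (-11 + m)*(1/31) = -11/31 + m/31)
p(P) = -31/25 (p(P) = 1/(-11/31 + (-14 + 2*0)/31) = 1/(-11/31 + (-14 + 0)/31) = 1/(-11/31 + (1/31)*(-14)) = 1/(-11/31 - 14/31) = 1/(-25/31) = -31/25)
(3168393/3898793 + p(675))*(1262301 + 3554218) = (3168393/3898793 - 31/25)*(1262301 + 3554218) = (3168393*(1/3898793) - 31/25)*4816519 = (3168393/3898793 - 31/25)*4816519 = -41652758/97469825*4816519 = -200621300309402/97469825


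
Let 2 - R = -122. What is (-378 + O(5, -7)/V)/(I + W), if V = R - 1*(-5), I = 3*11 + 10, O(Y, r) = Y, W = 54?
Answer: -48757/12513 ≈ -3.8965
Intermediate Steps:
R = 124 (R = 2 - 1*(-122) = 2 + 122 = 124)
I = 43 (I = 33 + 10 = 43)
V = 129 (V = 124 - 1*(-5) = 124 + 5 = 129)
(-378 + O(5, -7)/V)/(I + W) = (-378 + 5/129)/(43 + 54) = (-378 + 5*(1/129))/97 = (-378 + 5/129)*(1/97) = -48757/129*1/97 = -48757/12513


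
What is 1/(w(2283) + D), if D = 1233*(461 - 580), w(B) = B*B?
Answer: 1/5065362 ≈ 1.9742e-7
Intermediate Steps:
w(B) = B²
D = -146727 (D = 1233*(-119) = -146727)
1/(w(2283) + D) = 1/(2283² - 146727) = 1/(5212089 - 146727) = 1/5065362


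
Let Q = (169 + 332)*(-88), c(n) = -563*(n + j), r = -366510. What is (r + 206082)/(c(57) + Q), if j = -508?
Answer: -160428/209825 ≈ -0.76458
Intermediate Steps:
c(n) = 286004 - 563*n (c(n) = -563*(n - 508) = -563*(-508 + n) = 286004 - 563*n)
Q = -44088 (Q = 501*(-88) = -44088)
(r + 206082)/(c(57) + Q) = (-366510 + 206082)/((286004 - 563*57) - 44088) = -160428/((286004 - 32091) - 44088) = -160428/(253913 - 44088) = -160428/209825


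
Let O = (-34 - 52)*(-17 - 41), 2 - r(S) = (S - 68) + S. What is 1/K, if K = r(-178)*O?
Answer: 1/2124888 ≈ 4.7061e-7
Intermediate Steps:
r(S) = 70 - 2*S (r(S) = 2 - ((S - 68) + S) = 2 - ((-68 + S) + S) = 2 - (-68 + 2*S) = 2 + (68 - 2*S) = 70 - 2*S)
O = 4988 (O = -86*(-58) = 4988)
K = 2124888 (K = (70 - 2*(-178))*4988 = (70 + 356)*4988 = 426*4988 = 2124888)
1/K = 1/2124888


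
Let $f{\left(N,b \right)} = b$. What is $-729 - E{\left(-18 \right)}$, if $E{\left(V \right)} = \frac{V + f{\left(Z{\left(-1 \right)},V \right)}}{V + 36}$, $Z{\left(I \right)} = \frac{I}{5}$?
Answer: $-727$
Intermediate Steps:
$Z{\left(I \right)} = \frac{I}{5}$ ($Z{\left(I \right)} = I \frac{1}{5} = \frac{I}{5}$)
$E{\left(V \right)} = \frac{2 V}{36 + V}$ ($E{\left(V \right)} = \frac{V + V}{V + 36} = \frac{2 V}{36 + V}$)
$-729 - E{\left(-18 \right)} = -729 - 2 \left(-18\right) \frac{1}{36 - 18} = -729 - 2 \left(-18\right) \frac{1}{18} = -729 - -2 = -729 + 2 = -727$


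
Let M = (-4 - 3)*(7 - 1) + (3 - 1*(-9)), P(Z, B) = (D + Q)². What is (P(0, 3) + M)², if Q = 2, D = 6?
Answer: 1156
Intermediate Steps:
P(Z, B) = 64 (P(Z, B) = (6 + 2)² = 8² = 64)
M = -30 (M = -7*6 + (3 + 9) = -42 + 12 = -30)
(P(0, 3) + M)² = (64 - 30)² = 34² = 1156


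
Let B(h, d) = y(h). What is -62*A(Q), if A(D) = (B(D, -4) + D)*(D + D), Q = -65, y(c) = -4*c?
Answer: 1571700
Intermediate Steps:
B(h, d) = -4*h
A(D) = -6*D² (A(D) = (-4*D + D)*(D + D) = (-3*D)*(2*D) = -6*D²)
-62*A(Q) = -(-372)*(-65)² = -(-372)*4225 = -62*(-25350) = 1571700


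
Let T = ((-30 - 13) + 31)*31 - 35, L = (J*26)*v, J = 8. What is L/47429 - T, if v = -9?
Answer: 19301731/47429 ≈ 406.96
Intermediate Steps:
L = -1872 (L = (8*26)*(-9) = 208*(-9) = -1872)
T = -407 (T = (-43 + 31)*31 - 35 = -12*31 - 35 = -372 - 35 = -407)
L/47429 - T = -1872/47429 - 1*(-407) = -1872*1/47429 + 407 = -1872/47429 + 407 = 19301731/47429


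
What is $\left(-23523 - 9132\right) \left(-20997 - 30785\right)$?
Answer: $1690941210$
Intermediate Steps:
$\left(-23523 - 9132\right) \left(-20997 - 30785\right) = \left(-32655\right) \left(-51782\right) = 1690941210$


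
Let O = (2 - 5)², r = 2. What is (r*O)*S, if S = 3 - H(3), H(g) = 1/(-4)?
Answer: 117/2 ≈ 58.500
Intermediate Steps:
H(g) = -¼
S = 13/4 (S = 3 - 1*(-¼) = 3 + ¼ = 13/4 ≈ 3.2500)
O = 9 (O = (-3)² = 9)
(r*O)*S = (2*9)*(13/4) = 18*(13/4) = 117/2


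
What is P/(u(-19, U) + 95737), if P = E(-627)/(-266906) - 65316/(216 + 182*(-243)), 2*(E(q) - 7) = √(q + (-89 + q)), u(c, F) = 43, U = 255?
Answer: 2905487371/187513822747800 - I*√1343/51128513360 ≈ 1.5495e-5 - 7.1676e-10*I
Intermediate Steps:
E(q) = 7 + √(-89 + 2*q)/2 (E(q) = 7 + √(q + (-89 + q))/2 = 7 + √(-89 + 2*q)/2)
P = 2905487371/1957755510 - I*√1343/533812 (P = (7 + √(-89 + 2*(-627))/2)/(-266906) - 65316/(216 + 182*(-243)) = (7 + √(-89 - 1254)/2)*(-1/266906) - 65316/(216 - 44226) = (7 + √(-1343)/2)*(-1/266906) - 65316/(-44010) = (7 + (I*√1343)/2)*(-1/266906) - 65316*(-1/44010) = (7 + I*√1343/2)*(-1/266906) + 10886/7335 = (-7/266906 - I*√1343/533812) + 10886/7335 = 2905487371/1957755510 - I*√1343/533812 ≈ 1.4841 - 6.8651e-5*I)
P/(u(-19, U) + 95737) = (2905487371/1957755510 - I*√1343/533812)/(43 + 95737) = (2905487371/1957755510 - I*√1343/533812)/95780 = (2905487371/1957755510 - I*√1343/533812)*(1/95780) = 2905487371/187513822747800 - I*√1343/51128513360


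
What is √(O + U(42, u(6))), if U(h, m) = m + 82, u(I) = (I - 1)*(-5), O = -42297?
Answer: 16*I*√165 ≈ 205.52*I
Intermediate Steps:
u(I) = 5 - 5*I (u(I) = (-1 + I)*(-5) = 5 - 5*I)
U(h, m) = 82 + m
√(O + U(42, u(6))) = √(-42297 + (82 + (5 - 5*6))) = √(-42297 + (82 + (5 - 30))) = √(-42297 + (82 - 25)) = √(-42297 + 57) = √(-42240) = 16*I*√165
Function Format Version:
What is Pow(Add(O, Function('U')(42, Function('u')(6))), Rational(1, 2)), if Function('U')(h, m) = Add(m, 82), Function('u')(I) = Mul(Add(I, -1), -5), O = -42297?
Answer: Mul(16, I, Pow(165, Rational(1, 2))) ≈ Mul(205.52, I)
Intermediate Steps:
Function('u')(I) = Add(5, Mul(-5, I)) (Function('u')(I) = Mul(Add(-1, I), -5) = Add(5, Mul(-5, I)))
Function('U')(h, m) = Add(82, m)
Pow(Add(O, Function('U')(42, Function('u')(6))), Rational(1, 2)) = Pow(Add(-42297, Add(82, Add(5, Mul(-5, 6)))), Rational(1, 2)) = Pow(Add(-42297, Add(82, Add(5, -30))), Rational(1, 2)) = Pow(Add(-42297, Add(82, -25)), Rational(1, 2)) = Pow(Add(-42297, 57), Rational(1, 2)) = Pow(-42240, Rational(1, 2)) = Mul(16, I, Pow(165, Rational(1, 2)))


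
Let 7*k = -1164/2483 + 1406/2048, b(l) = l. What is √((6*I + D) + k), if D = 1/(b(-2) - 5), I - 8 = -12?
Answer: 3*I*√828773269415/556192 ≈ 4.9104*I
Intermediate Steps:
I = -4 (I = 8 - 12 = -4)
D = -⅐ (D = 1/(-2 - 5) = 1/(-7) = -⅐ ≈ -0.14286)
k = 553613/17798144 (k = (-1164/2483 + 1406/2048)/7 = (-1164*1/2483 + 1406*(1/2048))/7 = (-1164/2483 + 703/1024)/7 = (⅐)*(553613/2542592) = 553613/17798144 ≈ 0.031105)
√((6*I + D) + k) = √((6*(-4) - ⅐) + 553613/17798144) = √((-24 - ⅐) + 553613/17798144) = √(-169/7 + 553613/17798144) = √(-429144435/17798144) = 3*I*√828773269415/556192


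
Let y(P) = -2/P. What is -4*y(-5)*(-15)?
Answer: 24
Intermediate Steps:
-4*y(-5)*(-15) = -(-8)/(-5)*(-15) = -(-8)*(-1)/5*(-15) = -4*⅖*(-15) = -8/5*(-15) = 24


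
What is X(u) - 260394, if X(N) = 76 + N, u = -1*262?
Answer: -260580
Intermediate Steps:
u = -262
X(u) - 260394 = (76 - 262) - 260394 = -186 - 260394 = -260580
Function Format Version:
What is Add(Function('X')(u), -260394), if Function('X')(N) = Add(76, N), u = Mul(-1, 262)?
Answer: -260580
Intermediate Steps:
u = -262
Add(Function('X')(u), -260394) = Add(Add(76, -262), -260394) = Add(-186, -260394) = -260580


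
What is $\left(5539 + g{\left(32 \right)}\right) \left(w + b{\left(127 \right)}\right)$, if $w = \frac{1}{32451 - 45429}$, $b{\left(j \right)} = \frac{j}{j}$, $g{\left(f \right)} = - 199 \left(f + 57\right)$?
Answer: $- \frac{78978022}{6489} \approx -12171.0$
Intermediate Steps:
$g{\left(f \right)} = -11343 - 199 f$ ($g{\left(f \right)} = - 199 \left(57 + f\right) = -11343 - 199 f$)
$b{\left(j \right)} = 1$
$w = - \frac{1}{12978}$ ($w = \frac{1}{-12978} = - \frac{1}{12978} \approx -7.7053 \cdot 10^{-5}$)
$\left(5539 + g{\left(32 \right)}\right) \left(w + b{\left(127 \right)}\right) = \left(5539 - 17711\right) \left(- \frac{1}{12978} + 1\right) = \left(5539 - 17711\right) \frac{12977}{12978} = \left(-12172\right) \frac{12977}{12978} = - \frac{78978022}{6489}$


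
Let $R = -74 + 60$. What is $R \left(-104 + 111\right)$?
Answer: $-98$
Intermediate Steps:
$R = -14$
$R \left(-104 + 111\right) = - 14 \left(-104 + 111\right) = \left(-14\right) 7 = -98$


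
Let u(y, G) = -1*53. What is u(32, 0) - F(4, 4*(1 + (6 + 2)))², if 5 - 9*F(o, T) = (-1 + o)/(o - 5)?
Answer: -4357/81 ≈ -53.790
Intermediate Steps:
F(o, T) = 5/9 - (-1 + o)/(9*(-5 + o)) (F(o, T) = 5/9 - (-1 + o)/(9*(o - 5)) = 5/9 - (-1 + o)/(9*(-5 + o)))
u(y, G) = -53
u(32, 0) - F(4, 4*(1 + (6 + 2)))² = -53 - (4*(-6 + 4)/(9*(-5 + 4)))² = -53 - ((4/9)*(-2)/(-1))² = -53 - ((4/9)*(-1)*(-2))² = -53 - (8/9)² = -53 - 1*64/81 = -53 - 64/81 = -4357/81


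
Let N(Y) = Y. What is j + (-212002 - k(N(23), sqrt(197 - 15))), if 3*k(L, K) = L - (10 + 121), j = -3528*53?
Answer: -398950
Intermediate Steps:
j = -186984
k(L, K) = -131/3 + L/3 (k(L, K) = (L - (10 + 121))/3 = (L - 1*131)/3 = (L - 131)/3 = (-131 + L)/3 = -131/3 + L/3)
j + (-212002 - k(N(23), sqrt(197 - 15))) = -186984 + (-212002 - (-131/3 + (1/3)*23)) = -186984 + (-212002 - (-131/3 + 23/3)) = -186984 + (-212002 - 1*(-36)) = -186984 + (-212002 + 36) = -186984 - 211966 = -398950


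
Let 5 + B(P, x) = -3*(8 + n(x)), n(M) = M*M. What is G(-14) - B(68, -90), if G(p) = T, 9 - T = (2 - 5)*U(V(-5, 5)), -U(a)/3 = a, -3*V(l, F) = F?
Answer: 24353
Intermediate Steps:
n(M) = M**2
V(l, F) = -F/3
U(a) = -3*a
B(P, x) = -29 - 3*x**2 (B(P, x) = -5 - 3*(8 + x**2) = -5 + (-24 - 3*x**2) = -29 - 3*x**2)
T = 24 (T = 9 - (2 - 5)*(-(-1)*5) = 9 - (-3)*(-3*(-5/3)) = 9 - (-3)*5 = 9 - 1*(-15) = 9 + 15 = 24)
G(p) = 24
G(-14) - B(68, -90) = 24 - (-29 - 3*(-90)**2) = 24 - (-29 - 3*8100) = 24 - (-29 - 24300) = 24 - 1*(-24329) = 24 + 24329 = 24353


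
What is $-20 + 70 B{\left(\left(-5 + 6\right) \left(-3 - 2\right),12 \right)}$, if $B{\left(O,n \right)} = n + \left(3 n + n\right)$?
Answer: $4180$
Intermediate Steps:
$B{\left(O,n \right)} = 5 n$ ($B{\left(O,n \right)} = n + 4 n = 5 n$)
$-20 + 70 B{\left(\left(-5 + 6\right) \left(-3 - 2\right),12 \right)} = -20 + 70 \cdot 5 \cdot 12 = -20 + 70 \cdot 60 = -20 + 4200 = 4180$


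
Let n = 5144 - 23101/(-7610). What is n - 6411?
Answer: -9618769/7610 ≈ -1264.0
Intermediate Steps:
n = 39168941/7610 (n = 5144 - 23101*(-1/7610) = 5144 + 23101/7610 = 39168941/7610 ≈ 5147.0)
n - 6411 = 39168941/7610 - 6411 = -9618769/7610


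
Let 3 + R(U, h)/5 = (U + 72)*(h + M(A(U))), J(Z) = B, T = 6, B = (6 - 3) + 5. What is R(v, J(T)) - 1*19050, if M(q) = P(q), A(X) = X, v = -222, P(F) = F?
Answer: 141435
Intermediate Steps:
B = 8 (B = 3 + 5 = 8)
J(Z) = 8
M(q) = q
R(U, h) = -15 + 5*(72 + U)*(U + h) (R(U, h) = -15 + 5*((U + 72)*(h + U)) = -15 + 5*((72 + U)*(U + h)) = -15 + 5*(72 + U)*(U + h))
R(v, J(T)) - 1*19050 = (-15 + 5*(-222)² + 360*(-222) + 360*8 + 5*(-222)*8) - 1*19050 = (-15 + 5*49284 - 79920 + 2880 - 8880) - 19050 = (-15 + 246420 - 79920 + 2880 - 8880) - 19050 = 160485 - 19050 = 141435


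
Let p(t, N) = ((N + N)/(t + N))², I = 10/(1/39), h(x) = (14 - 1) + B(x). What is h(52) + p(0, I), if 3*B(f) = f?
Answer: 103/3 ≈ 34.333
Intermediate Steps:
B(f) = f/3
h(x) = 13 + x/3 (h(x) = (14 - 1) + x/3 = 13 + x/3)
I = 390 (I = 10/(1/39) = 10*39 = 390)
p(t, N) = 4*N²/(N + t)² (p(t, N) = ((2*N)/(N + t))² = (2*N/(N + t))² = 4*N²/(N + t)²)
h(52) + p(0, I) = (13 + (⅓)*52) + 4*390²/(390 + 0)² = (13 + 52/3) + 4*152100/390² = 91/3 + 4*152100*(1/152100) = 91/3 + 4 = 103/3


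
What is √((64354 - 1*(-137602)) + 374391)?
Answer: √576347 ≈ 759.17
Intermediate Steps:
√((64354 - 1*(-137602)) + 374391) = √((64354 + 137602) + 374391) = √(201956 + 374391) = √576347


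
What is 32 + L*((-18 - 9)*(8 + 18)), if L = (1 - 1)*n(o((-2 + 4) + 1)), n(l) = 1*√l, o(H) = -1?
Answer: 32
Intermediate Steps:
n(l) = √l
L = 0 (L = (1 - 1)*√(-1) = 0*I = 0)
32 + L*((-18 - 9)*(8 + 18)) = 32 + 0*((-18 - 9)*(8 + 18)) = 32 + 0*(-27*26) = 32 + 0*(-702) = 32 + 0 = 32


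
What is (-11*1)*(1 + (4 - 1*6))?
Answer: 11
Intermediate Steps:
(-11*1)*(1 + (4 - 1*6)) = -11*(1 + (4 - 6)) = -11*(1 - 2) = -11*(-1) = 11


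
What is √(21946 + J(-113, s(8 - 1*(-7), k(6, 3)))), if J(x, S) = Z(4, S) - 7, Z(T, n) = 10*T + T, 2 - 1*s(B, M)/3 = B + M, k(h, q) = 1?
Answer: √21983 ≈ 148.27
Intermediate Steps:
s(B, M) = 6 - 3*B - 3*M (s(B, M) = 6 - 3*(B + M) = 6 + (-3*B - 3*M) = 6 - 3*B - 3*M)
Z(T, n) = 11*T
J(x, S) = 37 (J(x, S) = 11*4 - 7 = 44 - 7 = 37)
√(21946 + J(-113, s(8 - 1*(-7), k(6, 3)))) = √(21946 + 37) = √21983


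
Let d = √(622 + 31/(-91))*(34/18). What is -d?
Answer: -17*√5147961/819 ≈ -47.096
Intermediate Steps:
d = 17*√5147961/819 (d = √(622 + 31*(-1/91))*(34*(1/18)) = √(622 - 31/91)*(17/9) = √(56571/91)*(17/9) = (√5147961/91)*(17/9) = 17*√5147961/819 ≈ 47.096)
-d = -17*√5147961/819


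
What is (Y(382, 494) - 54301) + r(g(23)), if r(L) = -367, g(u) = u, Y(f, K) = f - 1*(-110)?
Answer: -54176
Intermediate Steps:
Y(f, K) = 110 + f (Y(f, K) = f + 110 = 110 + f)
(Y(382, 494) - 54301) + r(g(23)) = ((110 + 382) - 54301) - 367 = (492 - 54301) - 367 = -53809 - 367 = -54176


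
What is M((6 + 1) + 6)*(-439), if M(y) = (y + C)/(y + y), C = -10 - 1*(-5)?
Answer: -1756/13 ≈ -135.08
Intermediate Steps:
C = -5 (C = -10 + 5 = -5)
M(y) = (-5 + y)/(2*y) (M(y) = (y - 5)/(y + y) = (-5 + y)/((2*y)) = (-5 + y)*(1/(2*y)) = (-5 + y)/(2*y))
M((6 + 1) + 6)*(-439) = ((-5 + ((6 + 1) + 6))/(2*((6 + 1) + 6)))*(-439) = ((-5 + (7 + 6))/(2*(7 + 6)))*(-439) = ((½)*(-5 + 13)/13)*(-439) = ((½)*(1/13)*8)*(-439) = (4/13)*(-439) = -1756/13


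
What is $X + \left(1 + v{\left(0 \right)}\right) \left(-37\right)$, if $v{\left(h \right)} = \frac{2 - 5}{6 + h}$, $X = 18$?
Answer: $- \frac{1}{2} \approx -0.5$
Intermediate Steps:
$v{\left(h \right)} = - \frac{3}{6 + h}$
$X + \left(1 + v{\left(0 \right)}\right) \left(-37\right) = 18 + \left(1 - \frac{3}{6 + 0}\right) \left(-37\right) = 18 + \left(1 - \frac{3}{6}\right) \left(-37\right) = 18 + \left(1 - \frac{1}{2}\right) \left(-37\right) = 18 + \frac{1}{2} \left(-37\right) = 18 - \frac{37}{2} = - \frac{1}{2}$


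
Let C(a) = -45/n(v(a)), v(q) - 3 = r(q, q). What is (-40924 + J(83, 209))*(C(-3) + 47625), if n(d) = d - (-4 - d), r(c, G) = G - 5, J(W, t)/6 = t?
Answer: -1889581275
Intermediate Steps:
J(W, t) = 6*t
r(c, G) = -5 + G
v(q) = -2 + q (v(q) = 3 + (-5 + q) = -2 + q)
n(d) = 4 + 2*d (n(d) = d + (4 + d) = 4 + 2*d)
C(a) = -45/(2*a) (C(a) = -45/(4 + 2*(-2 + a)) = -45/(4 + (-4 + 2*a)) = -45*1/(2*a) = -45/(2*a))
(-40924 + J(83, 209))*(C(-3) + 47625) = (-40924 + 6*209)*(-45/2/(-3) + 47625) = (-40924 + 1254)*(-45/2*(-⅓) + 47625) = -39670*(15/2 + 47625) = -39670*95265/2 = -1889581275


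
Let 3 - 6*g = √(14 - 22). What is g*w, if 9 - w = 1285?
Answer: -638 + 1276*I*√2/3 ≈ -638.0 + 601.51*I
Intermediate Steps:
w = -1276 (w = 9 - 1*1285 = 9 - 1285 = -1276)
g = ½ - I*√2/3 (g = ½ - √(14 - 22)/6 = ½ - I*√2/3 ≈ 0.5 - 0.4714*I)
g*w = (½ - I*√2/3)*(-1276) = -638 + 1276*I*√2/3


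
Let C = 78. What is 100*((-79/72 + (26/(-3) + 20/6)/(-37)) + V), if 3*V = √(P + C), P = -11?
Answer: -63475/666 + 100*√67/3 ≈ 177.54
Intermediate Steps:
V = √67/3 (V = √(-11 + 78)/3 = √67/3 ≈ 2.7285)
100*((-79/72 + (26/(-3) + 20/6)/(-37)) + V) = 100*((-79/72 + (26/(-3) + 20/6)/(-37)) + √67/3) = 100*((-79*1/72 + (26*(-⅓) + 20*(⅙))*(-1/37)) + √67/3) = 100*((-79/72 + (-26/3 + 10/3)*(-1/37)) + √67/3) = 100*((-79/72 - 16/3*(-1/37)) + √67/3) = 100*((-79/72 + 16/111) + √67/3) = 100*(-2539/2664 + √67/3) = -63475/666 + 100*√67/3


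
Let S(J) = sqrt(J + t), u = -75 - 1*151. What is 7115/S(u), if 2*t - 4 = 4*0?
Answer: -7115*I*sqrt(14)/56 ≈ -475.39*I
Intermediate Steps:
t = 2 (t = 2 + (4*0)/2 = 2 + (1/2)*0 = 2 + 0 = 2)
u = -226 (u = -75 - 151 = -226)
S(J) = sqrt(2 + J) (S(J) = sqrt(J + 2) = sqrt(2 + J))
7115/S(u) = 7115/(sqrt(2 - 226)) = 7115/(sqrt(-224)) = 7115/((4*I*sqrt(14))) = 7115*(-I*sqrt(14)/56) = -7115*I*sqrt(14)/56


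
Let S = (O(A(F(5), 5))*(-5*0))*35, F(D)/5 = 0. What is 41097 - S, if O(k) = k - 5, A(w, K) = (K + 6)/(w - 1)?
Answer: 41097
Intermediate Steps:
F(D) = 0 (F(D) = 5*0 = 0)
A(w, K) = (6 + K)/(-1 + w)
O(k) = -5 + k
S = 0 (S = ((-5 + (6 + 5)/(-1 + 0))*(-5*0))*35 = ((-5 + 11/(-1))*0)*35 = ((-5 - 1*11)*0)*35 = ((-5 - 11)*0)*35 = -16*0*35 = 0*35 = 0)
41097 - S = 41097 - 1*0 = 41097 + 0 = 41097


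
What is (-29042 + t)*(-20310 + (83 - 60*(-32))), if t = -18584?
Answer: 871889182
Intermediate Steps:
(-29042 + t)*(-20310 + (83 - 60*(-32))) = (-29042 - 18584)*(-20310 + (83 - 60*(-32))) = -47626*(-20310 + (83 + 1920)) = -47626*(-20310 + 2003) = -47626*(-18307) = 871889182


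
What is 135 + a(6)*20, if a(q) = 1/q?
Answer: 415/3 ≈ 138.33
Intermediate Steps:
a(q) = 1/q
135 + a(6)*20 = 135 + 20/6 = 135 + (⅙)*20 = 135 + 10/3 = 415/3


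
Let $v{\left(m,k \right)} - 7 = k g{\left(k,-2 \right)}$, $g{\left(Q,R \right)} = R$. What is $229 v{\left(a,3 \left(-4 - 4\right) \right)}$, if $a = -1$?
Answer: $12595$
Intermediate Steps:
$v{\left(m,k \right)} = 7 - 2 k$ ($v{\left(m,k \right)} = 7 + k \left(-2\right) = 7 - 2 k$)
$229 v{\left(a,3 \left(-4 - 4\right) \right)} = 229 \left(7 - 2 \cdot 3 \left(-4 - 4\right)\right) = 229 \left(7 - 2 \cdot 3 \left(-8\right)\right) = 229 \left(7 - -48\right) = 229 \left(7 + 48\right) = 229 \cdot 55 = 12595$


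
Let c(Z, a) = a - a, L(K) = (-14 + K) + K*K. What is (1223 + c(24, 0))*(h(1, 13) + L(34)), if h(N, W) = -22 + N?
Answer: 1412565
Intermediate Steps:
L(K) = -14 + K + K**2 (L(K) = (-14 + K) + K**2 = -14 + K + K**2)
c(Z, a) = 0
(1223 + c(24, 0))*(h(1, 13) + L(34)) = (1223 + 0)*((-22 + 1) + (-14 + 34 + 34**2)) = 1223*(-21 + (-14 + 34 + 1156)) = 1223*(-21 + 1176) = 1223*1155 = 1412565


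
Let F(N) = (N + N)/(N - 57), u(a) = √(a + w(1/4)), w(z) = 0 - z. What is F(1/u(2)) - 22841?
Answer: -519381507/22739 - 228*√7/22739 ≈ -22841.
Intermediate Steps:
w(z) = -z
u(a) = √(-¼ + a) (u(a) = √(a - 1/4) = √(a - 1*¼) = √(a - ¼) = √(-¼ + a))
F(N) = 2*N/(-57 + N) (F(N) = (2*N)/(-57 + N) = 2*N/(-57 + N))
F(1/u(2)) - 22841 = 2/(((√(-1 + 4*2)/2))*(-57 + 1/(√(-1 + 4*2)/2))) - 22841 = 2/(((√(-1 + 8)/2))*(-57 + 1/(√(-1 + 8)/2))) - 22841 = 2/(((√7/2))*(-57 + 1/(√7/2))) - 22841 = 2*(2*√7/7)/(-57 + 2*√7/7) - 22841 = 4*√7/(7*(-57 + 2*√7/7)) - 22841 = -22841 + 4*√7/(7*(-57 + 2*√7/7))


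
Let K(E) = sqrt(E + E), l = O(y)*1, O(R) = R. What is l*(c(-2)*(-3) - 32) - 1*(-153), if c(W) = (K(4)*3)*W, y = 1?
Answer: 121 + 36*sqrt(2) ≈ 171.91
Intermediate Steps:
l = 1 (l = 1*1 = 1)
K(E) = sqrt(2)*sqrt(E) (K(E) = sqrt(2*E) = sqrt(2)*sqrt(E))
c(W) = 6*W*sqrt(2) (c(W) = ((sqrt(2)*sqrt(4))*3)*W = ((sqrt(2)*2)*3)*W = ((2*sqrt(2))*3)*W = (6*sqrt(2))*W = 6*W*sqrt(2))
l*(c(-2)*(-3) - 32) - 1*(-153) = 1*((6*(-2)*sqrt(2))*(-3) - 32) - 1*(-153) = 1*(-12*sqrt(2)*(-3) - 32) + 153 = 1*(36*sqrt(2) - 32) + 153 = 1*(-32 + 36*sqrt(2)) + 153 = (-32 + 36*sqrt(2)) + 153 = 121 + 36*sqrt(2)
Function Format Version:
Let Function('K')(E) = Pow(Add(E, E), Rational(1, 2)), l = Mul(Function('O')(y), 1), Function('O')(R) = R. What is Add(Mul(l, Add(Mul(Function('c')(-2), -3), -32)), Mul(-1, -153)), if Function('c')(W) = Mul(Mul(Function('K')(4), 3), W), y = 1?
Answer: Add(121, Mul(36, Pow(2, Rational(1, 2)))) ≈ 171.91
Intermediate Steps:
l = 1 (l = Mul(1, 1) = 1)
Function('K')(E) = Mul(Pow(2, Rational(1, 2)), Pow(E, Rational(1, 2))) (Function('K')(E) = Pow(Mul(2, E), Rational(1, 2)) = Mul(Pow(2, Rational(1, 2)), Pow(E, Rational(1, 2))))
Function('c')(W) = Mul(6, W, Pow(2, Rational(1, 2))) (Function('c')(W) = Mul(Mul(Mul(Pow(2, Rational(1, 2)), Pow(4, Rational(1, 2))), 3), W) = Mul(Mul(Mul(Pow(2, Rational(1, 2)), 2), 3), W) = Mul(Mul(Mul(2, Pow(2, Rational(1, 2))), 3), W) = Mul(Mul(6, Pow(2, Rational(1, 2))), W) = Mul(6, W, Pow(2, Rational(1, 2))))
Add(Mul(l, Add(Mul(Function('c')(-2), -3), -32)), Mul(-1, -153)) = Add(Mul(1, Add(Mul(Mul(6, -2, Pow(2, Rational(1, 2))), -3), -32)), Mul(-1, -153)) = Add(Mul(1, Add(Mul(Mul(-12, Pow(2, Rational(1, 2))), -3), -32)), 153) = Add(Mul(1, Add(Mul(36, Pow(2, Rational(1, 2))), -32)), 153) = Add(Mul(1, Add(-32, Mul(36, Pow(2, Rational(1, 2))))), 153) = Add(Add(-32, Mul(36, Pow(2, Rational(1, 2)))), 153) = Add(121, Mul(36, Pow(2, Rational(1, 2))))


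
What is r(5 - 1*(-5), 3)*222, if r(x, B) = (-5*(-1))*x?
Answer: 11100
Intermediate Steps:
r(x, B) = 5*x
r(5 - 1*(-5), 3)*222 = (5*(5 - 1*(-5)))*222 = (5*(5 + 5))*222 = (5*10)*222 = 50*222 = 11100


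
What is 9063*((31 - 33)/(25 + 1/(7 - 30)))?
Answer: -208449/287 ≈ -726.30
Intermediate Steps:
9063*((31 - 33)/(25 + 1/(7 - 30))) = 9063*(-2/(25 + 1/(-23))) = 9063*(-2/(25 - 1/23)) = 9063*(-2/574/23) = 9063*(-2*23/574) = 9063*(-23/287) = -208449/287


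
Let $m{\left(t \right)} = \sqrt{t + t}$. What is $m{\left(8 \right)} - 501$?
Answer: $-497$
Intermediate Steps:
$m{\left(t \right)} = \sqrt{2} \sqrt{t}$ ($m{\left(t \right)} = \sqrt{2 t} = \sqrt{2} \sqrt{t}$)
$m{\left(8 \right)} - 501 = \sqrt{2} \sqrt{8} - 501 = \sqrt{2} \cdot 2 \sqrt{2} - 501 = 4 - 501 = -497$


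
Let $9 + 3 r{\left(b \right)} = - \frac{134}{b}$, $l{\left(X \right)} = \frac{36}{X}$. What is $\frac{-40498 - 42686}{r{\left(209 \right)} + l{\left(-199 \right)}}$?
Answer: $\frac{10379117232}{423557} \approx 24505.0$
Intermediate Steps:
$r{\left(b \right)} = -3 - \frac{134}{3 b}$ ($r{\left(b \right)} = -3 + \frac{\left(-134\right) \frac{1}{b}}{3} = -3 - \frac{134}{3 b}$)
$\frac{-40498 - 42686}{r{\left(209 \right)} + l{\left(-199 \right)}} = \frac{-40498 - 42686}{\left(-3 - \frac{134}{3 \cdot 209}\right) + \frac{36}{-199}} = - \frac{83184}{\left(-3 - \frac{134}{627}\right) + 36 \left(- \frac{1}{199}\right)} = - \frac{83184}{\left(-3 - \frac{134}{627}\right) - \frac{36}{199}} = - \frac{83184}{- \frac{2015}{627} - \frac{36}{199}} = - \frac{83184}{- \frac{423557}{124773}} = \left(-83184\right) \left(- \frac{124773}{423557}\right) = \frac{10379117232}{423557}$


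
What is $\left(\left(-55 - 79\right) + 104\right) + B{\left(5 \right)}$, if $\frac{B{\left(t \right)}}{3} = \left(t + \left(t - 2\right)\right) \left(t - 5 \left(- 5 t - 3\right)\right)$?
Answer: $3450$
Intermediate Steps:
$B{\left(t \right)} = 3 \left(-2 + 2 t\right) \left(15 + 26 t\right)$ ($B{\left(t \right)} = 3 \left(t + \left(t - 2\right)\right) \left(t - 5 \left(- 5 t - 3\right)\right) = 3 \left(t + \left(-2 + t\right)\right) \left(t - 5 \left(-3 - 5 t\right)\right) = 3 \left(-2 + 2 t\right) \left(t + \left(15 + 25 t\right)\right) = 3 \left(-2 + 2 t\right) \left(15 + 26 t\right)$)
$\left(\left(-55 - 79\right) + 104\right) + B{\left(5 \right)} = \left(\left(-55 - 79\right) + 104\right) - \left(420 - 3900\right) = \left(\left(-55 - 79\right) + 104\right) - -3480 = \left(-134 + 104\right) - -3480 = -30 + 3480 = 3450$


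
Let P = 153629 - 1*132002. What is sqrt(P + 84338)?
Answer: sqrt(105965) ≈ 325.52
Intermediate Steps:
P = 21627 (P = 153629 - 132002 = 21627)
sqrt(P + 84338) = sqrt(21627 + 84338) = sqrt(105965)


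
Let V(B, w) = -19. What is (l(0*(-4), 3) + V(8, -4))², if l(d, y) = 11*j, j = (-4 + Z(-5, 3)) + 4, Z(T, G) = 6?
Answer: 2209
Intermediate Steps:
j = 6 (j = (-4 + 6) + 4 = 2 + 4 = 6)
l(d, y) = 66 (l(d, y) = 11*6 = 66)
(l(0*(-4), 3) + V(8, -4))² = (66 - 19)² = 47² = 2209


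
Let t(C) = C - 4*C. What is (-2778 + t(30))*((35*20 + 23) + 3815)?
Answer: -13014984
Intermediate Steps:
t(C) = -3*C
(-2778 + t(30))*((35*20 + 23) + 3815) = (-2778 - 3*30)*((35*20 + 23) + 3815) = (-2778 - 90)*((700 + 23) + 3815) = -2868*(723 + 3815) = -2868*4538 = -13014984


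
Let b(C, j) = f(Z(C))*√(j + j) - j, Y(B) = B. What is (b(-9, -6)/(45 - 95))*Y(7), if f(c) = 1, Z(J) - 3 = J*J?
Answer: -21/25 - 7*I*√3/25 ≈ -0.84 - 0.48497*I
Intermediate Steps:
Z(J) = 3 + J² (Z(J) = 3 + J*J = 3 + J²)
b(C, j) = -j + √2*√j (b(C, j) = 1*√(j + j) - j = 1*√(2*j) - j = 1*(√2*√j) - j = √2*√j - j = -j + √2*√j)
(b(-9, -6)/(45 - 95))*Y(7) = ((-1*(-6) + √2*√(-6))/(45 - 95))*7 = ((6 + √2*(I*√6))/(-50))*7 = -(6 + 2*I*√3)/50*7 = (-3/25 - I*√3/25)*7 = -21/25 - 7*I*√3/25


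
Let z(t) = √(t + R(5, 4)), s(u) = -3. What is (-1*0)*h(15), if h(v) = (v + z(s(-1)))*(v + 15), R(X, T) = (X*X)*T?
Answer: 0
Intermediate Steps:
R(X, T) = T*X² (R(X, T) = X²*T = T*X²)
z(t) = √(100 + t) (z(t) = √(t + 4*5²) = √(t + 4*25) = √(t + 100) = √(100 + t))
h(v) = (15 + v)*(v + √97) (h(v) = (v + √(100 - 3))*(v + 15) = (v + √97)*(15 + v) = (15 + v)*(v + √97))
(-1*0)*h(15) = (-1*0)*(15² + 15*15 + 15*√97 + 15*√97) = 0*(225 + 225 + 15*√97 + 15*√97) = 0*(450 + 30*√97) = 0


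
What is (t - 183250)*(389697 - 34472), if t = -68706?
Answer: -89501070100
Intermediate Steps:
(t - 183250)*(389697 - 34472) = (-68706 - 183250)*(389697 - 34472) = -251956*355225 = -89501070100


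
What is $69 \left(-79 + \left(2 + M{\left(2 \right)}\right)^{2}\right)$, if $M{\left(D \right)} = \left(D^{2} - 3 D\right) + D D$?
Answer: $-4347$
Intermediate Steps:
$M{\left(D \right)} = - 3 D + 2 D^{2}$ ($M{\left(D \right)} = \left(D^{2} - 3 D\right) + D^{2} = - 3 D + 2 D^{2}$)
$69 \left(-79 + \left(2 + M{\left(2 \right)}\right)^{2}\right) = 69 \left(-79 + \left(2 + 2 \left(-3 + 2 \cdot 2\right)\right)^{2}\right) = 69 \left(-79 + \left(2 + 2 \left(-3 + 4\right)\right)^{2}\right) = 69 \left(-79 + \left(2 + 2 \cdot 1\right)^{2}\right) = 69 \left(-79 + \left(2 + 2\right)^{2}\right) = 69 \left(-79 + 4^{2}\right) = 69 \left(-79 + 16\right) = 69 \left(-63\right) = -4347$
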